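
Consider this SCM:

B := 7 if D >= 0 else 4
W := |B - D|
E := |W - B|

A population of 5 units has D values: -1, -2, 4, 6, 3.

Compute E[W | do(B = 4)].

The intervention sets B=4 in all 5 units regardless of D. Recomputing W per unit gives 5, 6, 0, 2, 1; average 2.8.

2.8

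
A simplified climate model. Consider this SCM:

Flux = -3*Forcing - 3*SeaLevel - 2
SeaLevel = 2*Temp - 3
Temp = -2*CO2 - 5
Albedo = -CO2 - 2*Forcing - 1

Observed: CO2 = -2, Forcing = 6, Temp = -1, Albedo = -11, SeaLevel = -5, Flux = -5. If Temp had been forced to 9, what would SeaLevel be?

do(Temp=9) replaces the equation Temp = -2*CO2 - 5 with the constant Temp = 9.
SeaLevel = 2*Temp - 3  [with Temp=9]  = 15

15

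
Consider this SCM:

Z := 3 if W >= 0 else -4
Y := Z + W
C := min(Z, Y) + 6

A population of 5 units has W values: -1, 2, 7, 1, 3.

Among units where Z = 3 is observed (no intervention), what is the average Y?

6.25

E[Y|Z=3] averages over only the 4 units with Z=3 (W = 2, 7, 1, 3): Y = 5, 10, 4, 6, mean 6.25.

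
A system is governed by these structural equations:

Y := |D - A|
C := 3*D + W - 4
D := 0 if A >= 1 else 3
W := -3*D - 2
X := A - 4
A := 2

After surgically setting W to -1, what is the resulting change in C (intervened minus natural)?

1

The intervention breaks the incoming arrows to W: W := -3*D - 2 no longer applies, and W = -1.
D = 0 if A >= 1 else 3  [with A=2]  = 0
C = 3*D + W - 4  [with D=0, W=-1]  = -5
Without intervention: D = 0 if A >= 1 else 3  [with A=2]  = 0; W = -3*D - 2  [with D=0]  = -2; C = 3*D + W - 4  [with D=0, W=-2]  = -6.
Change = -5 − (-6) = 1.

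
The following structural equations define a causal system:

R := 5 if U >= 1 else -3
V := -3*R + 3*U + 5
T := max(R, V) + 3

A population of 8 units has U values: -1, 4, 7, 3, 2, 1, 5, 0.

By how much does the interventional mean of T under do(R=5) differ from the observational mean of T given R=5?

-0.25

The intervention sets R=5 in all 8 units regardless of U. Recomputing T per unit gives 8, 8, 14, 8, 8, 8, 8, 8; average 8.75.
Conditioning on R=5 selects the 6 unit(s) with U ∈ {4, 7, 3, 2, 1, 5}. Their T values: 8, 14, 8, 8, 8, 8. Mean = 9.
Difference = 8.75 − 9 = -0.25.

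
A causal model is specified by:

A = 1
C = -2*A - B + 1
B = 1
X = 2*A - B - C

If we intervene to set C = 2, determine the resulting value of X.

The intervention breaks the incoming arrows to C: C = -2*A - B + 1 no longer applies, and C = 2.
X = 2*A - B - C  [with A=1, B=1, C=2]  = -1

-1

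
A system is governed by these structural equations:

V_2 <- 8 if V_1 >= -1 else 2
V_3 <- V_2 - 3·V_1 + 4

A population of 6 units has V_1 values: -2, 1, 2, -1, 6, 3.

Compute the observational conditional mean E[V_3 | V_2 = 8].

Observing V_2=8 restricts to units where V_2's equation naturally yields 8: V_1 ∈ {1, 2, -1, 6, 3}. In that subpopulation V_3 = 9, 6, 15, -6, 3, mean 5.4.

5.4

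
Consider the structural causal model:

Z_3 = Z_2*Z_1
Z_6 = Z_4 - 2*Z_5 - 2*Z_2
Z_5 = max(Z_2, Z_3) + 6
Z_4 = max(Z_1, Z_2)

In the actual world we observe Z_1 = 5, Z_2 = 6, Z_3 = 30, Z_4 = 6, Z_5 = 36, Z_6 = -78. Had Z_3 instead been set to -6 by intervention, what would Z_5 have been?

12

do(Z_3=-6) replaces the equation Z_3 = Z_2*Z_1 with the constant Z_3 = -6.
Z_5 = max(Z_2, Z_3) + 6  [with Z_2=6, Z_3=-6]  = 12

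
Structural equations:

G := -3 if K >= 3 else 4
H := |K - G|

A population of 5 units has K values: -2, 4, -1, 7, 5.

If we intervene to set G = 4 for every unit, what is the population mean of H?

3

The intervention sets G=4 in all 5 units regardless of K. Recomputing H per unit gives 6, 0, 5, 3, 1; average 3.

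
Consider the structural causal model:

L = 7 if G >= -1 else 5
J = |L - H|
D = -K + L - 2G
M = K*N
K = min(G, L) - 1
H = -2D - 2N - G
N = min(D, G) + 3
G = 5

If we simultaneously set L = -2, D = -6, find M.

Setting L = -2, D = -6 by intervention discards those variables' equations.
K = min(G, L) - 1  [with G=5, L=-2]  = -3
N = min(D, G) + 3  [with D=-6, G=5]  = -3
M = K*N  [with K=-3, N=-3]  = 9

9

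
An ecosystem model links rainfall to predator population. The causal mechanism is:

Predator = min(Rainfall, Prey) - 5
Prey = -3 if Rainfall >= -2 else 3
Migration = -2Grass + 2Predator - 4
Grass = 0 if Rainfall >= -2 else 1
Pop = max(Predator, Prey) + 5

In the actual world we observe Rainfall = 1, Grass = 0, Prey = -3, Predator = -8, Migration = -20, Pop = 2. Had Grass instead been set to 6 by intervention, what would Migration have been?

do(Grass=6) replaces the equation Grass = 0 if Rainfall >= -2 else 1 with the constant Grass = 6.
Prey = -3 if Rainfall >= -2 else 3  [with Rainfall=1]  = -3
Predator = min(Rainfall, Prey) - 5  [with Rainfall=1, Prey=-3]  = -8
Migration = -2Grass + 2Predator - 4  [with Grass=6, Predator=-8]  = -32

-32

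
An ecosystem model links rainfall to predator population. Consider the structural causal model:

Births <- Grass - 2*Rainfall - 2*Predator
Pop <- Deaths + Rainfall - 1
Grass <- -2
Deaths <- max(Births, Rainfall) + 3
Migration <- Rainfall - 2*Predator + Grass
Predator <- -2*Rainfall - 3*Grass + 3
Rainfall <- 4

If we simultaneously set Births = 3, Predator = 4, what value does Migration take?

The joint intervention fixes Births = 3, Predator = 4, removing each variable's own equation.
Migration = Rainfall - 2*Predator + Grass  [with Rainfall=4, Predator=4, Grass=-2]  = -6

-6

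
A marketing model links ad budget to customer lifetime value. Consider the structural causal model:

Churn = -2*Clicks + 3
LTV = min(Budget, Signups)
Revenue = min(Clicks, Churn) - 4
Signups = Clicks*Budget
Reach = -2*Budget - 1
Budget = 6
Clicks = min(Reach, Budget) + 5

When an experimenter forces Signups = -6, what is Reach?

The intervention breaks the incoming arrows to Signups: Signups = Clicks*Budget no longer applies, and Signups = -6.
Since Reach is not a descendant of the intervened variable, it is unaffected.
Reach = -2*Budget - 1  [with Budget=6]  = -13

-13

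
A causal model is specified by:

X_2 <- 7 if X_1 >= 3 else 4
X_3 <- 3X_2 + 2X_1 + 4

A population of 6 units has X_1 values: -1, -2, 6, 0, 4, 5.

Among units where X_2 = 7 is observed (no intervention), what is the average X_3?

35

Conditioning on X_2=7 selects the 3 unit(s) with X_1 ∈ {6, 4, 5}. Their X_3 values: 37, 33, 35. Mean = 35.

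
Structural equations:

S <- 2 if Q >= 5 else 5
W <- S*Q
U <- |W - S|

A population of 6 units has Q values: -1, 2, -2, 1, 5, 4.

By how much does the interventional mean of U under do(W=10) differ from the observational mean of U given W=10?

do(W=10) breaks W's dependence on Q. With W=10 fixed, U across the units is 5, 5, 5, 5, 8, 5, mean 5.5.
E[U|W=10] averages over only the 2 units with W=10 (Q = 2, 5): U = 5, 8, mean 6.5.
Difference = 5.5 − 6.5 = -1.

-1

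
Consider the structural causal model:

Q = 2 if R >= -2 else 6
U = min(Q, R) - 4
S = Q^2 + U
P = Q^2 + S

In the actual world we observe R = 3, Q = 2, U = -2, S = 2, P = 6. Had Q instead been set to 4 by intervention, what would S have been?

15

Under do(Q=4), the mechanism Q = 2 if R >= -2 else 6 is discarded; Q is fixed at 4.
U = min(Q, R) - 4  [with Q=4, R=3]  = -1
S = Q^2 + U  [with Q=4, U=-1]  = 15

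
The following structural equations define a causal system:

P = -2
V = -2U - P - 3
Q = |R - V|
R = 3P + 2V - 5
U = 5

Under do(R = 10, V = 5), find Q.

5

The joint intervention fixes R = 10, V = 5, removing each variable's own equation.
Q = |R - V|  [with R=10, V=5]  = 5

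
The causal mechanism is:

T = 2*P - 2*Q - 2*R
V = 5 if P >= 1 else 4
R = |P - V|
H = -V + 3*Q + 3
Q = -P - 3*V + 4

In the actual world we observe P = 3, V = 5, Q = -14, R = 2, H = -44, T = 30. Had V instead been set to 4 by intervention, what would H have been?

-34

do(V=4) replaces the equation V = 5 if P >= 1 else 4 with the constant V = 4.
Q = -P - 3*V + 4  [with P=3, V=4]  = -11
H = -V + 3*Q + 3  [with V=4, Q=-11]  = -34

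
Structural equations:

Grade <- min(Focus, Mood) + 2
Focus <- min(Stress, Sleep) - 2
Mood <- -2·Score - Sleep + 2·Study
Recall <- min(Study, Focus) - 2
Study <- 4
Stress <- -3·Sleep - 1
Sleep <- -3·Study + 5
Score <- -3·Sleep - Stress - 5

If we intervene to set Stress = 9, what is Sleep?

Under do(Stress=9), the mechanism Stress <- -3·Sleep - 1 is discarded; Stress is fixed at 9.
Since Sleep is not a descendant of the intervened variable, it is unaffected.
Sleep = -3·Study + 5  [with Study=4]  = -7

-7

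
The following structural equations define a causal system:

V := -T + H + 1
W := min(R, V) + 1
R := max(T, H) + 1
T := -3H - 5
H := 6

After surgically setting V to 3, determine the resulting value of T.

-23

The intervention breaks the incoming arrows to V: V := -T + H + 1 no longer applies, and V = 3.
Since T is not a descendant of the intervened variable, it is unaffected.
T = -3H - 5  [with H=6]  = -23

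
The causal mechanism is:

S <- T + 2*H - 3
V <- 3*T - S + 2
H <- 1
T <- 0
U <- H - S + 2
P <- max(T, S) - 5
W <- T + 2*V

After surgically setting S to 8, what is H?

1

Under do(S=8), the mechanism S <- T + 2*H - 3 is discarded; S is fixed at 8.
H is not downstream of the intervention, so its value is determined by the original equations.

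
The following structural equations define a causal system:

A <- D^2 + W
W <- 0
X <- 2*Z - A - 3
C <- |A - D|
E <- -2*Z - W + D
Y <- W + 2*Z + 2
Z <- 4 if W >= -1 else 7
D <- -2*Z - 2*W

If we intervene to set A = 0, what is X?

5

The intervention breaks the incoming arrows to A: A <- D^2 + W no longer applies, and A = 0.
Z = 4 if W >= -1 else 7  [with W=0]  = 4
X = 2*Z - A - 3  [with Z=4, A=0]  = 5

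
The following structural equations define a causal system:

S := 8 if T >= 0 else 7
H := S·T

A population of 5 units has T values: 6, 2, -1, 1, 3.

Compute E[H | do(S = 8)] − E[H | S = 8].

do(S=8) breaks S's dependence on T. With S=8 fixed, H across the units is 48, 16, -8, 8, 24, mean 17.6.
E[H|S=8] averages over only the 4 units with S=8 (T = 6, 2, 1, 3): H = 48, 16, 8, 24, mean 24.
Difference = 17.6 − 24 = -6.4.

-6.4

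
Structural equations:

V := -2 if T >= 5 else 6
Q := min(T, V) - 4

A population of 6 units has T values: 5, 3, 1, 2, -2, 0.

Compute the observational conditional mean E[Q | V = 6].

Observing V=6 restricts to units where V's equation naturally yields 6: T ∈ {3, 1, 2, -2, 0}. In that subpopulation Q = -1, -3, -2, -6, -4, mean -3.2.

-3.2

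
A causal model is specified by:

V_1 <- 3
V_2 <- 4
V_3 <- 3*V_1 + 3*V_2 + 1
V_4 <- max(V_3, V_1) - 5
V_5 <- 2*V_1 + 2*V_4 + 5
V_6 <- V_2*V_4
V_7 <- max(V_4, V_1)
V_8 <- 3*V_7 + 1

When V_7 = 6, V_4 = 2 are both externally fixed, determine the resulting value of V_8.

The joint intervention fixes V_7 = 6, V_4 = 2, removing each variable's own equation.
V_8 = 3*V_7 + 1  [with V_7=6]  = 19

19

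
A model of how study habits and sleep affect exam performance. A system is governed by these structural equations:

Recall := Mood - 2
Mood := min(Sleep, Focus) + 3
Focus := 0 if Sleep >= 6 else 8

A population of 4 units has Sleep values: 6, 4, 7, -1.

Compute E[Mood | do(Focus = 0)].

Every unit gets Focus=0 under the intervention. Mood values become 3, 3, 3, 2; E[Mood|do(Focus=0)] = 2.75.

2.75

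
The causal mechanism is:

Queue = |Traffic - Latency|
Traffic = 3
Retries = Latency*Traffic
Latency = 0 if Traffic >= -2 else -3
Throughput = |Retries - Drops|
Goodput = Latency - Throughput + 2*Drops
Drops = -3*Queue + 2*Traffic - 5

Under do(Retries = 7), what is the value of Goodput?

Under do(Retries=7), the mechanism Retries = Latency*Traffic is discarded; Retries is fixed at 7.
Latency = 0 if Traffic >= -2 else -3  [with Traffic=3]  = 0
Queue = |Traffic - Latency|  [with Traffic=3, Latency=0]  = 3
Drops = -3*Queue + 2*Traffic - 5  [with Queue=3, Traffic=3]  = -8
Throughput = |Retries - Drops|  [with Retries=7, Drops=-8]  = 15
Goodput = Latency - Throughput + 2*Drops  [with Latency=0, Throughput=15, Drops=-8]  = -31

-31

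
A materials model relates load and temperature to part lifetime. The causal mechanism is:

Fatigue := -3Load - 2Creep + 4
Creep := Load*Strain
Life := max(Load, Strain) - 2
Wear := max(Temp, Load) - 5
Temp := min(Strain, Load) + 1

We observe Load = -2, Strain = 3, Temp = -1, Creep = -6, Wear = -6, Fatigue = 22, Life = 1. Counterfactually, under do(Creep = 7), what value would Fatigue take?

Under do(Creep=7), the mechanism Creep := Load*Strain is discarded; Creep is fixed at 7.
Fatigue = -3Load - 2Creep + 4  [with Load=-2, Creep=7]  = -4

-4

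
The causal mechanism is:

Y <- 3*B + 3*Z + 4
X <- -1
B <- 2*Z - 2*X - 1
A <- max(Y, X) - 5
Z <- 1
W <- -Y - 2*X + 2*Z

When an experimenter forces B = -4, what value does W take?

do(B=-4) replaces the equation B <- 2*Z - 2*X - 1 with the constant B = -4.
Y = 3*B + 3*Z + 4  [with B=-4, Z=1]  = -5
W = -Y - 2*X + 2*Z  [with Y=-5, X=-1, Z=1]  = 9

9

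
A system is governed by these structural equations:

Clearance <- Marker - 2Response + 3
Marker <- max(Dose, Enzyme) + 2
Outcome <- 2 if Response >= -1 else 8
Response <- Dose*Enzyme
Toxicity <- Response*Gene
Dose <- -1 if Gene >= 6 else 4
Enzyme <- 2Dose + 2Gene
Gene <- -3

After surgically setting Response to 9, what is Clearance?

-9

Under do(Response=9), the mechanism Response <- Dose*Enzyme is discarded; Response is fixed at 9.
Dose = -1 if Gene >= 6 else 4  [with Gene=-3]  = 4
Enzyme = 2Dose + 2Gene  [with Dose=4, Gene=-3]  = 2
Marker = max(Dose, Enzyme) + 2  [with Dose=4, Enzyme=2]  = 6
Clearance = Marker - 2Response + 3  [with Marker=6, Response=9]  = -9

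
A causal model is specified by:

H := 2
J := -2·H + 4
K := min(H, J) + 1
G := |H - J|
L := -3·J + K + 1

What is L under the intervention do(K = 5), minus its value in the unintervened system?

4

do(K=5) replaces the equation K := min(H, J) + 1 with the constant K = 5.
J = -2·H + 4  [with H=2]  = 0
L = -3·J + K + 1  [with J=0, K=5]  = 6
Without intervention: J = -2·H + 4  [with H=2]  = 0; K = min(H, J) + 1  [with H=2, J=0]  = 1; L = -3·J + K + 1  [with J=0, K=1]  = 2.
Change = 6 − 2 = 4.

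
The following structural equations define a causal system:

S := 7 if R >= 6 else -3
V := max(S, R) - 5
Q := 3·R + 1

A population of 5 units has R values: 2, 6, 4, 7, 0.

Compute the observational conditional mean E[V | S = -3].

-3

Conditioning on S=-3 selects the 3 unit(s) with R ∈ {2, 4, 0}. Their V values: -3, -1, -5. Mean = -3.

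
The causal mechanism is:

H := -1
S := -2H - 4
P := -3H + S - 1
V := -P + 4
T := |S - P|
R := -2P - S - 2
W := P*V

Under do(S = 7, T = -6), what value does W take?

The joint intervention fixes S = 7, T = -6, removing each variable's own equation.
P = -3H + S - 1  [with H=-1, S=7]  = 9
V = -P + 4  [with P=9]  = -5
W = P*V  [with P=9, V=-5]  = -45

-45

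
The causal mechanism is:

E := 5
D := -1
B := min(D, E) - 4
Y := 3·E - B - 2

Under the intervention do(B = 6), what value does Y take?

The intervention breaks the incoming arrows to B: B := min(D, E) - 4 no longer applies, and B = 6.
Y = 3·E - B - 2  [with E=5, B=6]  = 7

7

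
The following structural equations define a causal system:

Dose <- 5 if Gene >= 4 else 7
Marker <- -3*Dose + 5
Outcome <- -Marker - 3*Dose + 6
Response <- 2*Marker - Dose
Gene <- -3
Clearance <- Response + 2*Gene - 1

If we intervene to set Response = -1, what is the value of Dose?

The intervention breaks the incoming arrows to Response: Response <- 2*Marker - Dose no longer applies, and Response = -1.
Since Dose is not a descendant of the intervened variable, it is unaffected.
Dose = 5 if Gene >= 4 else 7  [with Gene=-3]  = 7

7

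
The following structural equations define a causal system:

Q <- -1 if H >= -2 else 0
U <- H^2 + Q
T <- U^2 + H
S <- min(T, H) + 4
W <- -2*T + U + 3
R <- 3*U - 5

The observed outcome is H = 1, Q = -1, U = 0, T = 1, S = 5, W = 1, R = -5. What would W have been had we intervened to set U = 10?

-189

The intervention breaks the incoming arrows to U: U <- H^2 + Q no longer applies, and U = 10.
T = U^2 + H  [with U=10, H=1]  = 101
W = -2*T + U + 3  [with T=101, U=10]  = -189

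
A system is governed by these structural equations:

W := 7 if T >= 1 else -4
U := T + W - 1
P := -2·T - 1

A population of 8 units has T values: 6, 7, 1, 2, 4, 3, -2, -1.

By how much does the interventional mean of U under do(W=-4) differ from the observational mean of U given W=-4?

The intervention sets W=-4 in all 8 units regardless of T. Recomputing U per unit gives 1, 2, -4, -3, -1, -2, -7, -6; average -2.5.
Observing W=-4 restricts to units where W's equation naturally yields -4: T ∈ {-2, -1}. In that subpopulation U = -7, -6, mean -6.5.
Difference = -2.5 − (-6.5) = 4.

4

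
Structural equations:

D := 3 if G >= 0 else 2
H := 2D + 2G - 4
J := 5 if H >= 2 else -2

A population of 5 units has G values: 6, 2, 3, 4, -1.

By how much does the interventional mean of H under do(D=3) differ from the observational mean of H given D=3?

-1.9

Under do(D=3), D's equation is replaced by D=3 for every unit. Per-unit H: 14, 6, 8, 10, 0. Mean = 7.6.
Conditioning on D=3 selects the 4 unit(s) with G ∈ {6, 2, 3, 4}. Their H values: 14, 6, 8, 10. Mean = 9.5.
Difference = 7.6 − 9.5 = -1.9.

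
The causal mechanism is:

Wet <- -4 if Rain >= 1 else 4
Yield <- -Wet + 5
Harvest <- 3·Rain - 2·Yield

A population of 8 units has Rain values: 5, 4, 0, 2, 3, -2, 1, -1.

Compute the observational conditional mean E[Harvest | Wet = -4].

Observing Wet=-4 restricts to units where Wet's equation naturally yields -4: Rain ∈ {5, 4, 2, 3, 1}. In that subpopulation Harvest = -3, -6, -12, -9, -15, mean -9.

-9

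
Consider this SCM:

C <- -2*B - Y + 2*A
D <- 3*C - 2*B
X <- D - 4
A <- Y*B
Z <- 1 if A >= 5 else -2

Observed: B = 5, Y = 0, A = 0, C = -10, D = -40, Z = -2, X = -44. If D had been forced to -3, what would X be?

-7

Under do(D=-3), the mechanism D <- 3*C - 2*B is discarded; D is fixed at -3.
X = D - 4  [with D=-3]  = -7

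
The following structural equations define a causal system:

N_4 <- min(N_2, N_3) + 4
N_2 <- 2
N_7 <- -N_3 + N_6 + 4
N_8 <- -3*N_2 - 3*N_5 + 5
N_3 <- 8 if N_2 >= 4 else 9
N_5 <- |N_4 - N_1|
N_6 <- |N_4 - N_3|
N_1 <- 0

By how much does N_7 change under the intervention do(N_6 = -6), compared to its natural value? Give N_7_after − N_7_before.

-9

Intervening sets N_6 = -6 and removes its equation (N_6 <- |N_4 - N_3|).
N_3 = 8 if N_2 >= 4 else 9  [with N_2=2]  = 9
N_7 = -N_3 + N_6 + 4  [with N_3=9, N_6=-6]  = -11
Without intervention: N_3 = 8 if N_2 >= 4 else 9  [with N_2=2]  = 9; N_4 = min(N_2, N_3) + 4  [with N_2=2, N_3=9]  = 6; N_6 = |N_4 - N_3|  [with N_4=6, N_3=9]  = 3; N_7 = -N_3 + N_6 + 4  [with N_3=9, N_6=3]  = -2.
Change = -11 − (-2) = -9.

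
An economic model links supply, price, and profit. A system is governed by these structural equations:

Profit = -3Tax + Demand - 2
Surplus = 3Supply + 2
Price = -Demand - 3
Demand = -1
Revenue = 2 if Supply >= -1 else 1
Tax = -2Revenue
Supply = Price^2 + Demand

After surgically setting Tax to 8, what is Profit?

-27

The intervention breaks the incoming arrows to Tax: Tax = -2Revenue no longer applies, and Tax = 8.
Profit = -3Tax + Demand - 2  [with Tax=8, Demand=-1]  = -27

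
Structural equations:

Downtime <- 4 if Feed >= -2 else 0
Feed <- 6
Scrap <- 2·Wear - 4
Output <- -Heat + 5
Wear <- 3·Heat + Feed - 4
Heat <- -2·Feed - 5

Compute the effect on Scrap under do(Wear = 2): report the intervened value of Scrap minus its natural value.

102

The intervention breaks the incoming arrows to Wear: Wear <- 3·Heat + Feed - 4 no longer applies, and Wear = 2.
Scrap = 2·Wear - 4  [with Wear=2]  = 0
Without intervention: Heat = -2·Feed - 5  [with Feed=6]  = -17; Wear = 3·Heat + Feed - 4  [with Heat=-17, Feed=6]  = -49; Scrap = 2·Wear - 4  [with Wear=-49]  = -102.
Change = 0 − (-102) = 102.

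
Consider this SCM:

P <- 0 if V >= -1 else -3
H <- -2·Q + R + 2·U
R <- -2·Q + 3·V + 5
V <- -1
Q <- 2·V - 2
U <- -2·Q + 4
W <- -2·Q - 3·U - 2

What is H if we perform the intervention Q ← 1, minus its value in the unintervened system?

-40

Under do(Q=1), the mechanism Q <- 2·V - 2 is discarded; Q is fixed at 1.
R = -2·Q + 3·V + 5  [with Q=1, V=-1]  = 0
U = -2·Q + 4  [with Q=1]  = 2
H = -2·Q + R + 2·U  [with Q=1, R=0, U=2]  = 2
Without intervention: Q = 2·V - 2  [with V=-1]  = -4; R = -2·Q + 3·V + 5  [with Q=-4, V=-1]  = 10; U = -2·Q + 4  [with Q=-4]  = 12; H = -2·Q + R + 2·U  [with Q=-4, R=10, U=12]  = 42.
Change = 2 − 42 = -40.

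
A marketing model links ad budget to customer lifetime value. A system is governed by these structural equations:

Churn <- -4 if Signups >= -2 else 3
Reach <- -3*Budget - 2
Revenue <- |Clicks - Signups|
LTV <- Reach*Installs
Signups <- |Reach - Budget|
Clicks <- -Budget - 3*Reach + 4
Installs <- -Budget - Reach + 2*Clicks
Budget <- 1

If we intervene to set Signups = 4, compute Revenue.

Under do(Signups=4), the mechanism Signups <- |Reach - Budget| is discarded; Signups is fixed at 4.
Reach = -3*Budget - 2  [with Budget=1]  = -5
Clicks = -Budget - 3*Reach + 4  [with Budget=1, Reach=-5]  = 18
Revenue = |Clicks - Signups|  [with Clicks=18, Signups=4]  = 14

14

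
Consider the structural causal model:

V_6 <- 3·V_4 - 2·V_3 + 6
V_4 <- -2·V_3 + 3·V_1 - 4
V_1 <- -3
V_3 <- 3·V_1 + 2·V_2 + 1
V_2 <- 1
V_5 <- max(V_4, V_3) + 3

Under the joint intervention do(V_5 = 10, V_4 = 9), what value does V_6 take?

Setting V_5 = 10, V_4 = 9 by intervention discards those variables' equations.
V_3 = 3·V_1 + 2·V_2 + 1  [with V_1=-3, V_2=1]  = -6
V_6 = 3·V_4 - 2·V_3 + 6  [with V_4=9, V_3=-6]  = 45

45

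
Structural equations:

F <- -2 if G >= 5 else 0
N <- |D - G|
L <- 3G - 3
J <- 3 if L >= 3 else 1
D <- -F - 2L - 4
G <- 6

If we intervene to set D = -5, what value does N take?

Under do(D=-5), the mechanism D <- -F - 2L - 4 is discarded; D is fixed at -5.
N = |D - G|  [with D=-5, G=6]  = 11

11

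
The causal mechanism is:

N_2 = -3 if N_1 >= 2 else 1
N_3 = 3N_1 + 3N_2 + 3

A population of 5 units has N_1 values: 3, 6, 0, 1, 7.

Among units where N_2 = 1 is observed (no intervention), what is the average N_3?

7.5

E[N_3|N_2=1] averages over only the 2 units with N_2=1 (N_1 = 0, 1): N_3 = 6, 9, mean 7.5.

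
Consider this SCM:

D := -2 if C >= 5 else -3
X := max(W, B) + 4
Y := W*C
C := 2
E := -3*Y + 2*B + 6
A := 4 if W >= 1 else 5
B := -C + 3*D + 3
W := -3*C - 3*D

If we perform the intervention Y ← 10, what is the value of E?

-40

Intervening sets Y = 10 and removes its equation (Y := W*C).
D = -2 if C >= 5 else -3  [with C=2]  = -3
B = -C + 3*D + 3  [with C=2, D=-3]  = -8
E = -3*Y + 2*B + 6  [with Y=10, B=-8]  = -40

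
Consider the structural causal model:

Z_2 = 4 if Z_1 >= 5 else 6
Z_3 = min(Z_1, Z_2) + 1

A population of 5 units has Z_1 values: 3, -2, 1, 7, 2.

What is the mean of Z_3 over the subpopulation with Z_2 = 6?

Conditioning on Z_2=6 selects the 4 unit(s) with Z_1 ∈ {3, -2, 1, 2}. Their Z_3 values: 4, -1, 2, 3. Mean = 2.

2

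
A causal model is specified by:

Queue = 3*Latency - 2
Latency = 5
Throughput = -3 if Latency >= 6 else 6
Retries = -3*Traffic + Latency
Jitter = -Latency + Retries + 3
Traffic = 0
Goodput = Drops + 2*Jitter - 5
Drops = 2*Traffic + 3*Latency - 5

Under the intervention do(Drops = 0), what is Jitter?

Under do(Drops=0), the mechanism Drops = 2*Traffic + 3*Latency - 5 is discarded; Drops is fixed at 0.
Since Jitter is not a descendant of the intervened variable, it is unaffected.
Retries = -3*Traffic + Latency  [with Traffic=0, Latency=5]  = 5
Jitter = -Latency + Retries + 3  [with Latency=5, Retries=5]  = 3

3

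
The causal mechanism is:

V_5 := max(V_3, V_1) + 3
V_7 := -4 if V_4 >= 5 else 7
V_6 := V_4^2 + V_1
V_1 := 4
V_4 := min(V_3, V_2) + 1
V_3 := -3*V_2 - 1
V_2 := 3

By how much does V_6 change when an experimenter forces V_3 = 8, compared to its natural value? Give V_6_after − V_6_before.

-65

The intervention breaks the incoming arrows to V_3: V_3 := -3*V_2 - 1 no longer applies, and V_3 = 8.
V_4 = min(V_3, V_2) + 1  [with V_3=8, V_2=3]  = 4
V_6 = V_4^2 + V_1  [with V_4=4, V_1=4]  = 20
Without intervention: V_3 = -3*V_2 - 1  [with V_2=3]  = -10; V_4 = min(V_3, V_2) + 1  [with V_3=-10, V_2=3]  = -9; V_6 = V_4^2 + V_1  [with V_4=-9, V_1=4]  = 85.
Change = 20 − 85 = -65.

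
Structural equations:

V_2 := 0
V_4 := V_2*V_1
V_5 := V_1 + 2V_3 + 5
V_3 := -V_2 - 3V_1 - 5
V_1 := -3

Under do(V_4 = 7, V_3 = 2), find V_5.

The joint intervention fixes V_4 = 7, V_3 = 2, removing each variable's own equation.
V_5 = V_1 + 2V_3 + 5  [with V_1=-3, V_3=2]  = 6

6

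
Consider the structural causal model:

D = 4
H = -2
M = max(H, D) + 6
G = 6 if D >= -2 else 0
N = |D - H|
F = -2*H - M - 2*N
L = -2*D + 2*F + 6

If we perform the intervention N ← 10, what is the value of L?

Under do(N=10), the mechanism N = |D - H| is discarded; N is fixed at 10.
M = max(H, D) + 6  [with H=-2, D=4]  = 10
F = -2*H - M - 2*N  [with H=-2, M=10, N=10]  = -26
L = -2*D + 2*F + 6  [with D=4, F=-26]  = -54

-54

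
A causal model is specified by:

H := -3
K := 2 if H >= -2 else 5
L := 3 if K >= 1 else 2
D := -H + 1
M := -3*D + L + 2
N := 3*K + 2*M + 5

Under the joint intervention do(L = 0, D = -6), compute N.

Setting L = 0, D = -6 by intervention discards those variables' equations.
K = 2 if H >= -2 else 5  [with H=-3]  = 5
M = -3*D + L + 2  [with D=-6, L=0]  = 20
N = 3*K + 2*M + 5  [with K=5, M=20]  = 60

60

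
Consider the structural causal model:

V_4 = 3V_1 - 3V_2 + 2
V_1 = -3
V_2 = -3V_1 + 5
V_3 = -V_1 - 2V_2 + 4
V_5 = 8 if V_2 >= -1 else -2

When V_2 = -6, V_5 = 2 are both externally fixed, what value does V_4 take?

11

The joint intervention fixes V_2 = -6, V_5 = 2, removing each variable's own equation.
V_4 = 3V_1 - 3V_2 + 2  [with V_1=-3, V_2=-6]  = 11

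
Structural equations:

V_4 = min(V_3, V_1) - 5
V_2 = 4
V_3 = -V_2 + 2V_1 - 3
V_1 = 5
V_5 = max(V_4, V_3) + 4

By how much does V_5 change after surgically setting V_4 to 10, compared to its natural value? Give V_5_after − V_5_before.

7

Intervening sets V_4 = 10 and removes its equation (V_4 = min(V_3, V_1) - 5).
V_3 = -V_2 + 2V_1 - 3  [with V_2=4, V_1=5]  = 3
V_5 = max(V_4, V_3) + 4  [with V_4=10, V_3=3]  = 14
Without intervention: V_3 = -V_2 + 2V_1 - 3  [with V_2=4, V_1=5]  = 3; V_4 = min(V_3, V_1) - 5  [with V_3=3, V_1=5]  = -2; V_5 = max(V_4, V_3) + 4  [with V_4=-2, V_3=3]  = 7.
Change = 14 − 7 = 7.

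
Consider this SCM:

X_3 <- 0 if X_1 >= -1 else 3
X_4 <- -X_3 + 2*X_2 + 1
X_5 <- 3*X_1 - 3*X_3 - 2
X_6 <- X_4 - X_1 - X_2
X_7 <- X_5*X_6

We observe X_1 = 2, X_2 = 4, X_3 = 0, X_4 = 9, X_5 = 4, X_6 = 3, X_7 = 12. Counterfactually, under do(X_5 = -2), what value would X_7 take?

Under do(X_5=-2), the mechanism X_5 <- 3*X_1 - 3*X_3 - 2 is discarded; X_5 is fixed at -2.
X_3 = 0 if X_1 >= -1 else 3  [with X_1=2]  = 0
X_4 = -X_3 + 2*X_2 + 1  [with X_3=0, X_2=4]  = 9
X_6 = X_4 - X_1 - X_2  [with X_4=9, X_1=2, X_2=4]  = 3
X_7 = X_5*X_6  [with X_5=-2, X_6=3]  = -6

-6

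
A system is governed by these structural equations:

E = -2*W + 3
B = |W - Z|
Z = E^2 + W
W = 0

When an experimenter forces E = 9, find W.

Under do(E=9), the mechanism E = -2*W + 3 is discarded; E is fixed at 9.
W is not downstream of the intervention, so its value is determined by the original equations.

0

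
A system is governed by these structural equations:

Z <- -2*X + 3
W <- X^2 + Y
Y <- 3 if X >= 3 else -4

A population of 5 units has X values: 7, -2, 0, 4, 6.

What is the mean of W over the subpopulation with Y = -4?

E[W|Y=-4] averages over only the 2 units with Y=-4 (X = -2, 0): W = 0, -4, mean -2.

-2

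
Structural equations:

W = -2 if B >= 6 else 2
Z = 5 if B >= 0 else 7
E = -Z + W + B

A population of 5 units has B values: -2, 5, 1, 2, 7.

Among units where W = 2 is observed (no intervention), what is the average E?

-2

Observing W=2 restricts to units where W's equation naturally yields 2: B ∈ {-2, 5, 1, 2}. In that subpopulation E = -7, 2, -2, -1, mean -2.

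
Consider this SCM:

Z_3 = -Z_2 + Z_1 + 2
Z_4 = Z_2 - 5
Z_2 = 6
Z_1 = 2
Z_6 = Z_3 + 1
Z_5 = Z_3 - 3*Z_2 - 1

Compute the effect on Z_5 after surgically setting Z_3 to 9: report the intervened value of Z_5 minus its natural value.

do(Z_3=9) replaces the equation Z_3 = -Z_2 + Z_1 + 2 with the constant Z_3 = 9.
Z_5 = Z_3 - 3*Z_2 - 1  [with Z_3=9, Z_2=6]  = -10
Without intervention: Z_3 = -Z_2 + Z_1 + 2  [with Z_2=6, Z_1=2]  = -2; Z_5 = Z_3 - 3*Z_2 - 1  [with Z_3=-2, Z_2=6]  = -21.
Change = -10 − (-21) = 11.

11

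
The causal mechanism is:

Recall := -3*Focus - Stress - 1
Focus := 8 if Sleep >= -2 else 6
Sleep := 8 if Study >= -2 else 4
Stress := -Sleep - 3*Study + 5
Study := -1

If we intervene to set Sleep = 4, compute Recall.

do(Sleep=4) replaces the equation Sleep := 8 if Study >= -2 else 4 with the constant Sleep = 4.
Stress = -Sleep - 3*Study + 5  [with Sleep=4, Study=-1]  = 4
Focus = 8 if Sleep >= -2 else 6  [with Sleep=4]  = 8
Recall = -3*Focus - Stress - 1  [with Focus=8, Stress=4]  = -29

-29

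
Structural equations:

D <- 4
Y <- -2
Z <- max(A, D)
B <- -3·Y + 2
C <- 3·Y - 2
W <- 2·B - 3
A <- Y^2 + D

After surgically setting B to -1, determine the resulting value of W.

Under do(B=-1), the mechanism B <- -3·Y + 2 is discarded; B is fixed at -1.
W = 2·B - 3  [with B=-1]  = -5

-5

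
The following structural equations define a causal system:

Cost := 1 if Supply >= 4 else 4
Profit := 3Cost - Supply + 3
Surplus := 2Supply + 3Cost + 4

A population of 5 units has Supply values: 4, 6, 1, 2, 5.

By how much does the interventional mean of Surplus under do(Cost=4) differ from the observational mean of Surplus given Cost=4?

Under do(Cost=4), Cost's equation is replaced by Cost=4 for every unit. Per-unit Surplus: 24, 28, 18, 20, 26. Mean = 23.2.
Observing Cost=4 restricts to units where Cost's equation naturally yields 4: Supply ∈ {1, 2}. In that subpopulation Surplus = 18, 20, mean 19.
Difference = 23.2 − 19 = 4.2.

4.2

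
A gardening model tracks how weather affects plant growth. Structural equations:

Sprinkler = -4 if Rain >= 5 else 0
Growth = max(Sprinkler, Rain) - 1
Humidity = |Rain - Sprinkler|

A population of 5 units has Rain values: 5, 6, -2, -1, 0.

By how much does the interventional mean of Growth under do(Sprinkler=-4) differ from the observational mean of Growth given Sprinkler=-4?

-3.9

Every unit gets Sprinkler=-4 under the intervention. Growth values become 4, 5, -3, -2, -1; E[Growth|do(Sprinkler=-4)] = 0.6.
Conditioning on Sprinkler=-4 selects the 2 unit(s) with Rain ∈ {5, 6}. Their Growth values: 4, 5. Mean = 4.5.
Difference = 0.6 − 4.5 = -3.9.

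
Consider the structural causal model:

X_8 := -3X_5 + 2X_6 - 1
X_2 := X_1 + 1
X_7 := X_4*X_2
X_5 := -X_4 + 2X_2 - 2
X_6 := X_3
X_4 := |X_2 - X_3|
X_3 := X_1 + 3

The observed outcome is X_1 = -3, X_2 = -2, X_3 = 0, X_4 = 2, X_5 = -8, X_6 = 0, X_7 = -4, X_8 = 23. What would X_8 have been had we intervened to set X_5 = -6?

17

do(X_5=-6) replaces the equation X_5 := -X_4 + 2X_2 - 2 with the constant X_5 = -6.
X_3 = X_1 + 3  [with X_1=-3]  = 0
X_6 = X_3  [with X_3=0]  = 0
X_8 = -3X_5 + 2X_6 - 1  [with X_5=-6, X_6=0]  = 17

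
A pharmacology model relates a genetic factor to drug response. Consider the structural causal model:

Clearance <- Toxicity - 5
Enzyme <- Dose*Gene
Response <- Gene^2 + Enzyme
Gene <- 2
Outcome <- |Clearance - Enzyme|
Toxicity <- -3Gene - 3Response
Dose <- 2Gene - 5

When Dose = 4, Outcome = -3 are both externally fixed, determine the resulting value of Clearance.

Under do(Dose = 4, Outcome = -3), each intervened variable's structural equation is replaced by its fixed value.
Enzyme = Dose*Gene  [with Dose=4, Gene=2]  = 8
Response = Gene^2 + Enzyme  [with Gene=2, Enzyme=8]  = 12
Toxicity = -3Gene - 3Response  [with Gene=2, Response=12]  = -42
Clearance = Toxicity - 5  [with Toxicity=-42]  = -47

-47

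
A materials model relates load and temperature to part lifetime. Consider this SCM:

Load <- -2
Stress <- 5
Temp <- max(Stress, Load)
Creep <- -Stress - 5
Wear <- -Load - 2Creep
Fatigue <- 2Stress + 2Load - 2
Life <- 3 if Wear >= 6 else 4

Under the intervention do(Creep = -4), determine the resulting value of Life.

3

The intervention breaks the incoming arrows to Creep: Creep <- -Stress - 5 no longer applies, and Creep = -4.
Wear = -Load - 2Creep  [with Load=-2, Creep=-4]  = 10
Life = 3 if Wear >= 6 else 4  [with Wear=10]  = 3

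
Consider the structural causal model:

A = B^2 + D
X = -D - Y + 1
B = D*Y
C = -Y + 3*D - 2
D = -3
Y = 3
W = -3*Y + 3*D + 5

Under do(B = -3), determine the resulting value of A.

6

Under do(B=-3), the mechanism B = D*Y is discarded; B is fixed at -3.
A = B^2 + D  [with B=-3, D=-3]  = 6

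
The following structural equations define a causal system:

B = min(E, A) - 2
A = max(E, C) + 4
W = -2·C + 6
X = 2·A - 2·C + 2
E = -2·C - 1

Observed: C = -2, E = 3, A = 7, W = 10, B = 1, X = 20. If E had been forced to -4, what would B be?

do(E=-4) replaces the equation E = -2·C - 1 with the constant E = -4.
A = max(E, C) + 4  [with E=-4, C=-2]  = 2
B = min(E, A) - 2  [with E=-4, A=2]  = -6

-6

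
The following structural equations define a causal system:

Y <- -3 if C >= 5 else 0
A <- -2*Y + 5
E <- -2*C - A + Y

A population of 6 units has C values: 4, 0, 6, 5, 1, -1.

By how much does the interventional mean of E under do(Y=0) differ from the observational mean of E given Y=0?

Under do(Y=0), Y's equation is replaced by Y=0 for every unit. Per-unit E: -13, -5, -17, -15, -7, -3. Mean = -10.
Conditioning on Y=0 selects the 4 unit(s) with C ∈ {4, 0, 1, -1}. Their E values: -13, -5, -7, -3. Mean = -7.
Difference = -10 − (-7) = -3.

-3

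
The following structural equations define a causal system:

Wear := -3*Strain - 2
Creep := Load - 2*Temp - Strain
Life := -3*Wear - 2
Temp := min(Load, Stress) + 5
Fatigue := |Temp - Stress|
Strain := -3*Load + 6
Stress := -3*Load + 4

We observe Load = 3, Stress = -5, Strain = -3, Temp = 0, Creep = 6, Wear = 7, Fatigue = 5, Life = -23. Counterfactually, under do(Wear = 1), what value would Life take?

-5

Intervening sets Wear = 1 and removes its equation (Wear := -3*Strain - 2).
Life = -3*Wear - 2  [with Wear=1]  = -5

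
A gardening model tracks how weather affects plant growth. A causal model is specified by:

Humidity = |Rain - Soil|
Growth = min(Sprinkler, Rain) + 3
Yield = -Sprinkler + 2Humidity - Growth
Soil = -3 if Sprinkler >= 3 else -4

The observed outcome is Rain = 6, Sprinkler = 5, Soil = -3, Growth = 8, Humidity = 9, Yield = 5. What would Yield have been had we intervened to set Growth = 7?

Under do(Growth=7), the mechanism Growth = min(Sprinkler, Rain) + 3 is discarded; Growth is fixed at 7.
Soil = -3 if Sprinkler >= 3 else -4  [with Sprinkler=5]  = -3
Humidity = |Rain - Soil|  [with Rain=6, Soil=-3]  = 9
Yield = -Sprinkler + 2Humidity - Growth  [with Sprinkler=5, Humidity=9, Growth=7]  = 6

6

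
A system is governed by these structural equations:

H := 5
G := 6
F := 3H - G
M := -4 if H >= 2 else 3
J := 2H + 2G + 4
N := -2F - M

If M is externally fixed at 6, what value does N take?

Under do(M=6), the mechanism M := -4 if H >= 2 else 3 is discarded; M is fixed at 6.
F = 3H - G  [with H=5, G=6]  = 9
N = -2F - M  [with F=9, M=6]  = -24

-24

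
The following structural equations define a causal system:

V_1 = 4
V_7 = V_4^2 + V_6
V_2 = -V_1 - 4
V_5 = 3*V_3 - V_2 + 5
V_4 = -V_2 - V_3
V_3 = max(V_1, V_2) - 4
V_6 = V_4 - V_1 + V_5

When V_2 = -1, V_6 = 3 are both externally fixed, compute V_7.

4

Setting V_2 = -1, V_6 = 3 by intervention discards those variables' equations.
V_3 = max(V_1, V_2) - 4  [with V_1=4, V_2=-1]  = 0
V_4 = -V_2 - V_3  [with V_2=-1, V_3=0]  = 1
V_7 = V_4^2 + V_6  [with V_4=1, V_6=3]  = 4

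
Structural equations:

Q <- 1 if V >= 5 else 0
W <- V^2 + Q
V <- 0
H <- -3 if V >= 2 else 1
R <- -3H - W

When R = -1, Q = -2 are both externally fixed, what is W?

-2

Setting R = -1, Q = -2 by intervention discards those variables' equations.
W = V^2 + Q  [with V=0, Q=-2]  = -2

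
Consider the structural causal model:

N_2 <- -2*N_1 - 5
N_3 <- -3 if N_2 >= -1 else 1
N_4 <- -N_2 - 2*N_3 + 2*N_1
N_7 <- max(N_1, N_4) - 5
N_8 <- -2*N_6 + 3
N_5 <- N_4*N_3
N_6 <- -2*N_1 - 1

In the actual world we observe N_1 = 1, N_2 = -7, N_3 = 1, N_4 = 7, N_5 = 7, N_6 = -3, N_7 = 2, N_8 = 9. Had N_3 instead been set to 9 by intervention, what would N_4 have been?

The intervention breaks the incoming arrows to N_3: N_3 <- -3 if N_2 >= -1 else 1 no longer applies, and N_3 = 9.
N_2 = -2*N_1 - 5  [with N_1=1]  = -7
N_4 = -N_2 - 2*N_3 + 2*N_1  [with N_2=-7, N_3=9, N_1=1]  = -9

-9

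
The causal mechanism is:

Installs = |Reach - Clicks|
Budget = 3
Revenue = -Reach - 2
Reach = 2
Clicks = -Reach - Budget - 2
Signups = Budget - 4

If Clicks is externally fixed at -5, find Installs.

The intervention breaks the incoming arrows to Clicks: Clicks = -Reach - Budget - 2 no longer applies, and Clicks = -5.
Installs = |Reach - Clicks|  [with Reach=2, Clicks=-5]  = 7

7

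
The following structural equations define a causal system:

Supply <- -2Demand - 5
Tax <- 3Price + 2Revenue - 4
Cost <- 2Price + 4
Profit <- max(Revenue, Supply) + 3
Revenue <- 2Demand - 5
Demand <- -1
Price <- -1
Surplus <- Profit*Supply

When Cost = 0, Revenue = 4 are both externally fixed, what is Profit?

Under do(Cost = 0, Revenue = 4), each intervened variable's structural equation is replaced by its fixed value.
Supply = -2Demand - 5  [with Demand=-1]  = -3
Profit = max(Revenue, Supply) + 3  [with Revenue=4, Supply=-3]  = 7

7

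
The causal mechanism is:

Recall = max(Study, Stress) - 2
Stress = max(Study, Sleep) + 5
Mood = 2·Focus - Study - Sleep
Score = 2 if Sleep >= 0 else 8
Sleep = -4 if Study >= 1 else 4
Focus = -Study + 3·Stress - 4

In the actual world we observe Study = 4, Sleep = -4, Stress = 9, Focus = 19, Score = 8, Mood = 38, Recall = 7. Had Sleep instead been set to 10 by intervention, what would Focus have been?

37

Under do(Sleep=10), the mechanism Sleep = -4 if Study >= 1 else 4 is discarded; Sleep is fixed at 10.
Stress = max(Study, Sleep) + 5  [with Study=4, Sleep=10]  = 15
Focus = -Study + 3·Stress - 4  [with Study=4, Stress=15]  = 37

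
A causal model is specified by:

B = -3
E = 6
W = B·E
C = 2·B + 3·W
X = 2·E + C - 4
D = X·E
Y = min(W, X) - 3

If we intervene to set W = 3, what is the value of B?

-3

Under do(W=3), the mechanism W = B·E is discarded; W is fixed at 3.
B is not downstream of the intervention, so its value is determined by the original equations.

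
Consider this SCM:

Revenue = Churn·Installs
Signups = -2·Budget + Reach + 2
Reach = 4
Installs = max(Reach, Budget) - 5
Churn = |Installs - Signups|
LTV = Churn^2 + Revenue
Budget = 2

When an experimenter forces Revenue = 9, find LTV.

18

Intervening sets Revenue = 9 and removes its equation (Revenue = Churn·Installs).
Installs = max(Reach, Budget) - 5  [with Reach=4, Budget=2]  = -1
Signups = -2·Budget + Reach + 2  [with Budget=2, Reach=4]  = 2
Churn = |Installs - Signups|  [with Installs=-1, Signups=2]  = 3
LTV = Churn^2 + Revenue  [with Churn=3, Revenue=9]  = 18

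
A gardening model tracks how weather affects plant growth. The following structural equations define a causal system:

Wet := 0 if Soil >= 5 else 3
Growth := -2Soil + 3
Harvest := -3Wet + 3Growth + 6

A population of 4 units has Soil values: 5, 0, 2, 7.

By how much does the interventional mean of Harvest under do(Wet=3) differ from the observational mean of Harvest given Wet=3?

Under do(Wet=3), Wet's equation is replaced by Wet=3 for every unit. Per-unit Harvest: -24, 6, -6, -36. Mean = -15.
Conditioning on Wet=3 selects the 2 unit(s) with Soil ∈ {0, 2}. Their Harvest values: 6, -6. Mean = 0.
Difference = -15 − 0 = -15.

-15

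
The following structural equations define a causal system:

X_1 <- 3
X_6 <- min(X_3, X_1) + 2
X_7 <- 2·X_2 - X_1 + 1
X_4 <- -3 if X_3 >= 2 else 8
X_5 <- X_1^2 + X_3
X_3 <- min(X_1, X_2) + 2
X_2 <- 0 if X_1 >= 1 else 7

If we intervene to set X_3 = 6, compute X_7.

-2

The intervention breaks the incoming arrows to X_3: X_3 <- min(X_1, X_2) + 2 no longer applies, and X_3 = 6.
X_7 is not downstream of the intervention, so its value is determined by the original equations.
X_2 = 0 if X_1 >= 1 else 7  [with X_1=3]  = 0
X_7 = 2·X_2 - X_1 + 1  [with X_2=0, X_1=3]  = -2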